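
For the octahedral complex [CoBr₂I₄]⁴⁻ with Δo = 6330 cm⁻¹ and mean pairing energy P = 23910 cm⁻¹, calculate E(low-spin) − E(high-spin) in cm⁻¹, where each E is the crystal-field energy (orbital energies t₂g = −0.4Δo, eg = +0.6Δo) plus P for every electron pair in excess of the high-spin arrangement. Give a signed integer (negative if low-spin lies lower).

Ligand charges: 2×(-1) from Br⁻ and 4×(-1) from I⁻ sum to -6; with overall charge -4, Co is +2.
Co sits in group 9; removing 2 electrons leaves Co²⁺ with 9 − 2 = 7 d electrons.
High-spin: t₂g⁵ eg², CFSE = -0.8Δo = -5064 cm⁻¹.
Low-spin t₂g⁶ eg¹ gives -1.8Δo = -11394 cm⁻¹, but forming 1 extra pair costs 1P = 23910 cm⁻¹, so E(LS) = -11394 + 23910 = 12516 cm⁻¹.
The difference is 12516 − (-5064) = 17580 cm⁻¹, so high-spin lies lower.

17580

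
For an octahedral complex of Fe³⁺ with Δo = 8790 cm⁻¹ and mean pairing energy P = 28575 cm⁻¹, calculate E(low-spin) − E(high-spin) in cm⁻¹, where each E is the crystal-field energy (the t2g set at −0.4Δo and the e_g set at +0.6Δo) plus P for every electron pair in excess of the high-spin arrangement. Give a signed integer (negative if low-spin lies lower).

Fe is in group 8, so Fe³⁺ is d⁵ (8 − 3 = 5).
High-spin: t2g^3 e_g^2, CFSE = 0.0Δo = 0 cm⁻¹.
Low-spin t2g^5 e_g^0 gives -2.0Δo = -17580 cm⁻¹, but forming 2 extra pairs costs 2P = 57150 cm⁻¹, so E(LS) = -17580 + 57150 = 39570 cm⁻¹.
E(LS) − E(HS) = 39570 − (0) = 39570 cm⁻¹.

39570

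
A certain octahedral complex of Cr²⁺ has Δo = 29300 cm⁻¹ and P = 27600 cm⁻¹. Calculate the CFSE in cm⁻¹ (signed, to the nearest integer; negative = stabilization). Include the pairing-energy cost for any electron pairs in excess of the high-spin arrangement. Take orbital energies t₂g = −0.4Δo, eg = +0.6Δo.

Cr is in group 6, so Cr²⁺ is d⁴ (6 − 2 = 4).
Since Δo = 29300 cm⁻¹ > P = 27600 cm⁻¹, the complex adopts the low-spin configuration.
Filling d⁴ accordingly: t₂g⁴ eg⁰.
Orbital CFSE = -1.6Δo = -1.6 × 29300 = -46880 cm⁻¹.
Excess pairs vs high-spin: 1 − 0 = 1; pairing cost = +27600 cm⁻¹.
Net CFSE = -46880 + 27600 = -19280 cm⁻¹.

-19280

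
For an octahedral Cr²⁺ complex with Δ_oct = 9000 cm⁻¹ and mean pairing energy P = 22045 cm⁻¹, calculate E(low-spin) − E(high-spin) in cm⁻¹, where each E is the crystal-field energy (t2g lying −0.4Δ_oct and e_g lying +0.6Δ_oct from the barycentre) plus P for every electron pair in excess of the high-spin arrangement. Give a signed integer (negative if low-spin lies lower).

13045

Cr sits in group 6; removing 2 electrons leaves Cr²⁺ with 6 − 2 = 4 d electrons.
High-spin d⁴ fills as t2g^3 e_g^1 with CFSE 3(−0.4) + 1(+0.6) = -0.6Δ_oct = -5400 cm⁻¹.
Low-spin t2g^4 e_g^0 gives -1.6Δ_oct = -14400 cm⁻¹, but forming 1 extra pair costs 1P = 22045 cm⁻¹, so E(LS) = -14400 + 22045 = 7645 cm⁻¹.
E(LS) − E(HS) = 7645 − (-5400) = 13045 cm⁻¹.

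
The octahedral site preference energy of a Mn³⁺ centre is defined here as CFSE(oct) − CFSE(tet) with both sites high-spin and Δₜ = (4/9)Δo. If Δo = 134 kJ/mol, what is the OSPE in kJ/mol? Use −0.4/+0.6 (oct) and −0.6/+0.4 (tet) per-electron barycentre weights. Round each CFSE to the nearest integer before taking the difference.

-56

Mn sits in group 7; removing 3 electrons leaves Mn³⁺ with 7 − 3 = 4 d electrons.
In an octahedral site d⁴ (HS) is t₂g³ eg¹, giving CFSE(oct) = -0.6Δo = -80 kJ/mol.
Tetrahedral e² t₂² gives -0.4Δₜ = -0.4 × (4/9) × 134 = -24 kJ/mol.
OSPE = CFSE(oct) − CFSE(tet) = -80 − (-24) = -56 kJ/mol.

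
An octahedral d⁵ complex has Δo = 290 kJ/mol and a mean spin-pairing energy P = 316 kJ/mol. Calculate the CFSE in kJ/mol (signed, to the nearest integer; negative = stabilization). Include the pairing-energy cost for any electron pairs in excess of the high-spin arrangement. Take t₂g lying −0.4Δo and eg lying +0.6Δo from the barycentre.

0

Since Δo = 290 kJ/mol < P = 316 kJ/mol, the complex adopts the high-spin configuration.
That gives t₂g³ eg².
Orbital CFSE = 0.0Δo = 0.0 × 290 = 0 kJ/mol.
High-spin has no excess pairs, so no pairing correction applies.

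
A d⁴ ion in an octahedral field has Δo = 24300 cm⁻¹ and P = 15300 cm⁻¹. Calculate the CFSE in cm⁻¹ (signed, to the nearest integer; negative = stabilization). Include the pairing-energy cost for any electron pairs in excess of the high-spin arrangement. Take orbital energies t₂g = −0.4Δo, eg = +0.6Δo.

With Δo > P the complex is low-spin.
Configuration: t₂g⁴ eg⁰.
Orbital CFSE = -1.6Δo = -1.6 × 24300 = -38880 cm⁻¹.
Excess pairs vs high-spin: 1 − 0 = 1; pairing cost = +15300 cm⁻¹.
Net CFSE = -38880 + 15300 = -23580 cm⁻¹.

-23580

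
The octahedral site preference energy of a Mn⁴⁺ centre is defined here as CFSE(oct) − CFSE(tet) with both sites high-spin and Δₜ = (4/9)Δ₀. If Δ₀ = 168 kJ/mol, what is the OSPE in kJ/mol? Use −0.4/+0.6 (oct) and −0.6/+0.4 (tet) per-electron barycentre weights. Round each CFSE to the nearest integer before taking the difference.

-142

Group 7 minus oxidation state +4 gives a d³ configuration for Mn⁴⁺.
Octahedral (high-spin): t₂g³ eg⁰, CFSE = 3(−0.4) + 0(+0.6) = -1.2Δ₀ = -1.2 × 168 = -202 kJ/mol.
Tetrahedral e² t₂¹ gives -0.8Δₜ = -0.8 × (4/9) × 168 = -60 kJ/mol.
OSPE = CFSE(oct) − CFSE(tet) = -202 − (-60) = -142 kJ/mol.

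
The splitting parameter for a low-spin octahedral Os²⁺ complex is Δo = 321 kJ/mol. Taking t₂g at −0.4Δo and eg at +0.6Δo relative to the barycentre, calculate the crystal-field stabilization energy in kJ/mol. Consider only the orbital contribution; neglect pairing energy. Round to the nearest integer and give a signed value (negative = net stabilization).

Os sits in group 8; removing 2 electrons leaves Os²⁺ with 8 − 2 = 6 d electrons.
Configuration: t₂g⁶ eg⁰.
CFSE(orbital) = 6×(-0.4Δo) + 0×(0.6Δo) = -2.4Δo; with Δo = 321 kJ/mol that is -770 kJ/mol.

-770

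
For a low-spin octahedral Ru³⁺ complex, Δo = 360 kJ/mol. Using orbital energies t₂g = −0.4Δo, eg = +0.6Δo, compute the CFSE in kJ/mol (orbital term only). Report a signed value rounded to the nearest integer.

Ru sits in group 8; removing 3 electrons leaves Ru³⁺ with 8 − 3 = 5 d electrons.
The d⁵ electrons fill as t₂g⁵ eg⁰.
Orbital CFSE = 5(-0.4) + 0(0.6) = -2.0Δo = -2.0 × 360 = -720 kJ/mol.

-720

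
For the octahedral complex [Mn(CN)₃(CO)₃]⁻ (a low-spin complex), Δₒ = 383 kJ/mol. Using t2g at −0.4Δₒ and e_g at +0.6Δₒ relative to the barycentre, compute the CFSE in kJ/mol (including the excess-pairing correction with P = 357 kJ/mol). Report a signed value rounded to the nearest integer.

Ligand charges: 3×(-1) from CN⁻ and 3×(+0) from CO sum to -3; with overall charge -1, Mn is +2.
Mn sits in group 7; removing 2 electrons leaves Mn²⁺ with 7 − 2 = 5 d electrons.
Configuration: t2g^5 e_g^0.
Orbital CFSE = 5(-0.4) + 0(0.6) = -2.0Δₒ = -2.0 × 383 = -766 kJ/mol.
Pairing penalty: 2 pairs vs 0 in the high-spin reference → 2 extra × P = 714 kJ/mol.
Net CFSE = -766 + 714 = -52 kJ/mol.

-52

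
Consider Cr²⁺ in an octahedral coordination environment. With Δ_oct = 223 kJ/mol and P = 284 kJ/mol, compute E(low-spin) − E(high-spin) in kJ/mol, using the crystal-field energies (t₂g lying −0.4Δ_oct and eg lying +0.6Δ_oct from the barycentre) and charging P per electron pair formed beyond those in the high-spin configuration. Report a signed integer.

61

Cr is in group 6, so Cr²⁺ is d⁴ (6 − 2 = 4).
High-spin d⁴ fills as t₂g³ eg¹ with CFSE 3(−0.4) + 1(+0.6) = -0.6Δ_oct = -134 kJ/mol.
Low-spin t₂g⁴ eg⁰ gives -1.6Δ_oct = -357 kJ/mol, but forming 1 extra pair costs 1P = 284 kJ/mol, so E(LS) = -357 + 284 = -73 kJ/mol.
E(LS) − E(HS) = -73 − (-134) = 61 kJ/mol.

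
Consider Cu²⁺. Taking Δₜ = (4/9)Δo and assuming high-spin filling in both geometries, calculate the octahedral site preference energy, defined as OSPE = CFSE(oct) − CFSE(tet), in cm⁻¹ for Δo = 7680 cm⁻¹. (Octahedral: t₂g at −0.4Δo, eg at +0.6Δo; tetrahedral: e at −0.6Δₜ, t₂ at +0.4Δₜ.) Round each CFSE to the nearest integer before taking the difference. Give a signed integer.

-3243

Cu sits in group 11; removing 2 electrons leaves Cu²⁺ with 11 − 2 = 9 d electrons.
Octahedral high-spin t₂g⁶ eg³: CFSE = -0.6 × 7680 = -4608 cm⁻¹.
Tetrahedral e⁴ t₂⁵ gives -0.4Δₜ = -0.4 × (4/9) × 7680 = -1365 cm⁻¹.
OSPE = CFSE(oct) − CFSE(tet) = -4608 − (-1365) = -3243 cm⁻¹.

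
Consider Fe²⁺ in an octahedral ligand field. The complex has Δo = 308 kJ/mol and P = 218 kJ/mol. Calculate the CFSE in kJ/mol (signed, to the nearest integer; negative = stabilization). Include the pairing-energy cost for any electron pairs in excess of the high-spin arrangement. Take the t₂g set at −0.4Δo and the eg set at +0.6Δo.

-303

Fe is in group 8, so Fe²⁺ is d⁶ (8 − 2 = 6).
With Δo > P the complex is low-spin.
Configuration: t₂g⁶ eg⁰.
Orbital CFSE = -2.4Δo = -2.4 × 308 = -739 kJ/mol.
Excess pairs vs high-spin: 3 − 1 = 2; pairing cost = +436 kJ/mol.
Net CFSE = -739 + 436 = -303 kJ/mol.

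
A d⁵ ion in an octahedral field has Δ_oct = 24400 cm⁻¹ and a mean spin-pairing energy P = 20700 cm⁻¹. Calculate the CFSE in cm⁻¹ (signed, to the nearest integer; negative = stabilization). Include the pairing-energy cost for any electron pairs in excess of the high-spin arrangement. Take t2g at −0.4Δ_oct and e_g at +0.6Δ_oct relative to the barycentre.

Here Δ_oct > P (24400 > 20700), so the low-spin state is favoured.
Filling d⁵ accordingly: t2g^5 e_g^0.
Orbital CFSE = -2.0Δ_oct = -2.0 × 24400 = -48800 cm⁻¹.
Excess pairs vs high-spin: 2 − 0 = 2; pairing cost = +41400 cm⁻¹.
Net CFSE = -48800 + 41400 = -7400 cm⁻¹.

-7400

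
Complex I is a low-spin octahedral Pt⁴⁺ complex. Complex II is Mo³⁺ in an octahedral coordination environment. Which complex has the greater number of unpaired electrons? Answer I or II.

II

I: Group 10 minus oxidation state +4 gives a d⁶ configuration for Pt⁴⁺; t2g^6 e_g^0 → 0 unpaired.
II: Mo³⁺: group 6, so d-count = 6 − 3 = 3; t₂g³ eg⁰ → 3 unpaired.
So II has more unpaired electrons.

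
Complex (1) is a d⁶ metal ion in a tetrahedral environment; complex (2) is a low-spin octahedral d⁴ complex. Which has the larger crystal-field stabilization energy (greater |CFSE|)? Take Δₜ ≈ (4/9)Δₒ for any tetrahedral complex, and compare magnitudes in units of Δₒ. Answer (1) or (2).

(2)

(1): Tetrahedral splitting is small, so the complex is high-spin; e³ t₂³, CFSE = -0.6Δₜ ≈ -0.27Δₒ.
(2): t2g^4 e_g^0, CFSE = -1.6Δₒ.
So (2) has the larger |CFSE|.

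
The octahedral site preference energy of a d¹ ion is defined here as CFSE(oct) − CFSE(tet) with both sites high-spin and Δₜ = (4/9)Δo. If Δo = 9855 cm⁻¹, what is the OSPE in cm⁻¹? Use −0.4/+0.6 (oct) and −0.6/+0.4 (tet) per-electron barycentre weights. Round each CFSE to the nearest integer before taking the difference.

Octahedral (high-spin): t₂g¹ eg⁰, CFSE = 1(−0.4) + 0(+0.6) = -0.4Δo = -0.4 × 9855 = -3942 cm⁻¹.
Tetrahedral: e¹ t₂⁰, CFSE = 1(−0.6) + 0(+0.4) = -0.6Δₜ = -0.6 × (4/9) × 9855 = -2628 cm⁻¹.
OSPE = -3942 − (-2628) = -1314 cm⁻¹.

-1314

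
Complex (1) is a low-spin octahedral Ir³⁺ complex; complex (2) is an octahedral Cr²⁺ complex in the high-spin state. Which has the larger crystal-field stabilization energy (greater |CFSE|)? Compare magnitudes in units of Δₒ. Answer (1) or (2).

(1)

(1): Group 9 minus oxidation state +3 gives a d⁶ configuration for Ir³⁺; t₂g⁶ eg⁰, CFSE = -2.4Δₒ.
(2): Group 6 minus oxidation state +2 gives a d⁴ configuration for Cr²⁺; t2g^3 e_g^1, CFSE = -0.6Δₒ.
So (1) has the larger |CFSE|.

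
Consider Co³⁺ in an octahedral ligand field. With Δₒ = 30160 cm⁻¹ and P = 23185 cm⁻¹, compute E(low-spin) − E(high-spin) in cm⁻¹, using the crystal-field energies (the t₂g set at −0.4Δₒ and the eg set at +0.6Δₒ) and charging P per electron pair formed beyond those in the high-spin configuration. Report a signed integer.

-13950

Co is in group 9, so Co³⁺ is d⁶ (9 − 3 = 6).
High-spin d⁶ fills as t₂g⁴ eg² with CFSE 4(−0.4) + 2(+0.6) = -0.4Δₒ = -12064 cm⁻¹.
Low-spin t₂g⁶ eg⁰ gives -2.4Δₒ = -72384 cm⁻¹, but forming 2 extra pairs costs 2P = 46370 cm⁻¹, so E(LS) = -72384 + 46370 = -26014 cm⁻¹.
E(LS) − E(HS) = -26014 − (-12064) = -13950 cm⁻¹.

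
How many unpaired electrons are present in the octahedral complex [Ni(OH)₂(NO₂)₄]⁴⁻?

Ligand charges: 2×(-1) from OH⁻ and 4×(-1) from NO₂⁻ sum to -6; with overall charge -4, Ni is +2.
Ni is in group 10, so Ni²⁺ is d⁸ (10 − 2 = 8).
Configuration: t2g^6 e_g^2, giving 2 unpaired electrons.

2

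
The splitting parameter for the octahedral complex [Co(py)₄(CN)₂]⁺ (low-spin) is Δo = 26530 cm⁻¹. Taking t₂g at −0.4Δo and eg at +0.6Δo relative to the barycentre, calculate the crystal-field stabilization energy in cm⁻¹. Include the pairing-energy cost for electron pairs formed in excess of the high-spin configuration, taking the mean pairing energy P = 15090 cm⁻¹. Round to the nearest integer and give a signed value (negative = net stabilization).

Ligand charges: 4×(+0) from py and 2×(-1) from CN⁻ sum to -2; with overall charge +1, Co is +3.
Co sits in group 9; removing 3 electrons leaves Co³⁺ with 9 − 3 = 6 d electrons.
The d⁶ electrons fill as t₂g⁶ eg⁰.
Orbital CFSE = 6(-0.4) + 0(0.6) = -2.4Δo = -2.4 × 26530 = -63672 cm⁻¹.
Relative to high-spin t₂g⁴ eg² (1 paired), the low-spin configuration has 2 additional pairs, contributing +2 × 15090 = +30180 cm⁻¹.
Combining: -63672 + 30180 = -33492 cm⁻¹.

-33492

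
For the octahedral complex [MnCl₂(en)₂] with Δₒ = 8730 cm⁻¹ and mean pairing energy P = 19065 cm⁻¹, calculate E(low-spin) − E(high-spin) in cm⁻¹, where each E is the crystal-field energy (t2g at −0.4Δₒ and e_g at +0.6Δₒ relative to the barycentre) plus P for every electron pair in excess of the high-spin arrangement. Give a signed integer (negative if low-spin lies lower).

20670

Ligand charges: 2×(-1) from Cl⁻ and 2×(+0) from en sum to -2; with overall charge +0, Mn is +2.
Group 7 minus oxidation state +2 gives a d⁵ configuration for Mn²⁺.
In the high-spin limit (t2g^3 e_g^2) the orbital term is 0.0Δₒ = 0 cm⁻¹, with no excess pairing.
For low-spin the configuration is t2g^5 e_g^0: orbital energy -2.0 × 8730 = -17460 cm⁻¹, and 2 additional pairs relative to high-spin add 38130 cm⁻¹, giving 20670 cm⁻¹.
The difference is 20670 − (0) = 20670 cm⁻¹, so high-spin lies lower.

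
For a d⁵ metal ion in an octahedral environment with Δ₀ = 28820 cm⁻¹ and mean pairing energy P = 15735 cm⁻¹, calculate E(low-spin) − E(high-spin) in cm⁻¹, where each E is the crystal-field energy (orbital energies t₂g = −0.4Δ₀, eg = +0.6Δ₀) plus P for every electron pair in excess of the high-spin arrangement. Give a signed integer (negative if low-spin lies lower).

-26170

High-spin d⁵ fills as t₂g³ eg² with CFSE 3(−0.4) + 2(+0.6) = 0.0Δ₀ = 0 cm⁻¹.
Low-spin t₂g⁵ eg⁰ gives -2.0Δ₀ = -57640 cm⁻¹, but forming 2 extra pairs costs 2P = 31470 cm⁻¹, so E(LS) = -57640 + 31470 = -26170 cm⁻¹.
E(LS) − E(HS) = -26170 − (0) = -26170 cm⁻¹.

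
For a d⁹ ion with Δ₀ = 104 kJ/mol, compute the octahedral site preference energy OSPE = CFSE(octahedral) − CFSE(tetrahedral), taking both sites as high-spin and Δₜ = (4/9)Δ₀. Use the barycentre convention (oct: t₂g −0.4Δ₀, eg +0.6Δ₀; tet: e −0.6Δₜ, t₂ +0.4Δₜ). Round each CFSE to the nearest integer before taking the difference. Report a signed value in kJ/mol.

-44

In an octahedral site d⁹ (HS) is t₂g⁶ eg³, giving CFSE(oct) = -0.6Δ₀ = -62 kJ/mol.
In a tetrahedral site the filling is e⁴ t₂⁵: CFSE(tet) = -0.4Δₜ = -0.4 × (4/9)(104) = -18 kJ/mol.
Subtracting, OSPE = -62 − (-18) = -44 kJ/mol.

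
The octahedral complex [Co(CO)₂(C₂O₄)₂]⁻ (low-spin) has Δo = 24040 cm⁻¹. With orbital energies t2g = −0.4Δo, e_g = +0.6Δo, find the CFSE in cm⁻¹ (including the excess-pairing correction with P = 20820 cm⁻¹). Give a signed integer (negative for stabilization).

-16056

Ligand charges: 2×(+0) from CO and 2×(-2) from C₂O₄²⁻ sum to -4; with overall charge -1, Co is +3.
Group 9 minus oxidation state +3 gives a d⁶ configuration for Co³⁺.
Configuration: t2g^6 e_g^0.
CFSE(orbital) = 6×(-0.4Δo) + 0×(0.6Δo) = -2.4Δo; with Δo = 24040 cm⁻¹ that is -57696 cm⁻¹.
Relative to high-spin t2g^4 e_g^2 (1 paired), the low-spin configuration has 2 additional pairs, contributing +2 × 20820 = +41640 cm⁻¹.
Net CFSE = -57696 + 41640 = -16056 cm⁻¹.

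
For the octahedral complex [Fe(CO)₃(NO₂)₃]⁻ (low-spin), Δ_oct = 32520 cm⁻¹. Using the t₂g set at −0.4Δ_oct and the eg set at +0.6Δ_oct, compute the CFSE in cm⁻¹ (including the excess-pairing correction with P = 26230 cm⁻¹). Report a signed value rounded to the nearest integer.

-25588

Ligand charges: 3×(+0) from CO and 3×(-1) from NO₂⁻ sum to -3; with overall charge -1, Fe is +2.
Fe sits in group 8; removing 2 electrons leaves Fe²⁺ with 8 − 2 = 6 d electrons.
The d⁶ electrons fill as t₂g⁶ eg⁰.
Orbital CFSE = 6(-0.4) + 0(0.6) = -2.4Δ_oct = -2.4 × 32520 = -78048 cm⁻¹.
High-spin d⁶ would be t₂g⁴ eg² with 1 pair; low-spin has 3, so 2 excess pairs cost +2P = +52460 cm⁻¹.
Net CFSE = -78048 + 52460 = -25588 cm⁻¹.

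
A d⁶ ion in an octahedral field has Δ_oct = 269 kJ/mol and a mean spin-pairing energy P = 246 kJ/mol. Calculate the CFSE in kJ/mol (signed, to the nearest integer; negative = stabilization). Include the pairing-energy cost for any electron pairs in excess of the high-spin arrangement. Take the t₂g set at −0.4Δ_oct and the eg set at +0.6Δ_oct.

-154

Since Δ_oct = 269 kJ/mol > P = 246 kJ/mol, the complex adopts the low-spin configuration.
Filling d⁶ accordingly: t₂g⁶ eg⁰.
Orbital CFSE = -2.4Δ_oct = -2.4 × 269 = -646 kJ/mol.
Excess pairs vs high-spin: 3 − 1 = 2; pairing cost = +492 kJ/mol.
Net CFSE = -646 + 492 = -154 kJ/mol.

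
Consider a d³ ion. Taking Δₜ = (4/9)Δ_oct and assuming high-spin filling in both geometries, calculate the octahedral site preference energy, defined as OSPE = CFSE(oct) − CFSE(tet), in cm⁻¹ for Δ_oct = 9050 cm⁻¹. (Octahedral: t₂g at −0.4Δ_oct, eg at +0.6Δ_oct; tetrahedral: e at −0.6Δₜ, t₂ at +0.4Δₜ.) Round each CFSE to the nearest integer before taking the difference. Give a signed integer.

Octahedral high-spin t₂g³ eg⁰: CFSE = -1.2 × 9050 = -10860 cm⁻¹.
Tetrahedral: e² t₂¹, CFSE = 2(−0.6) + 1(+0.4) = -0.8Δₜ = -0.8 × (4/9) × 9050 = -3218 cm⁻¹.
Subtracting, OSPE = -10860 − (-3218) = -7642 cm⁻¹.

-7642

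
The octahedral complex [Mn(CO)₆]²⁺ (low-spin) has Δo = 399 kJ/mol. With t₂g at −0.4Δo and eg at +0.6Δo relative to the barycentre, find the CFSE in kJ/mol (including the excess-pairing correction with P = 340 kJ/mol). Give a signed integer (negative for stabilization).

-118

CO is neutral, so the +2 overall charge sits on Mn: oxidation state +2.
Mn²⁺: group 7, so d-count = 7 − 2 = 5.
The d⁵ electrons fill as t₂g⁵ eg⁰.
The orbital stabilization is -2.0Δo = -2.0 × 399 = -798 kJ/mol.
High-spin d⁵ would be t₂g³ eg² with 0 pairs; low-spin has 2, so 2 excess pairs cost +2P = +680 kJ/mol.
Combining: -798 + 680 = -118 kJ/mol.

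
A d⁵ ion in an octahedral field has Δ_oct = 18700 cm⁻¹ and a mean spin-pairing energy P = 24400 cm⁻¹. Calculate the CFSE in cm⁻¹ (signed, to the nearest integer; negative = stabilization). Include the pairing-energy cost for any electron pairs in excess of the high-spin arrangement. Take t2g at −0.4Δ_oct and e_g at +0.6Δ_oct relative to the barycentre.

0

With Δ_oct < P the complex is high-spin.
Filling d⁵ accordingly: t2g^3 e_g^2.
Orbital CFSE = 0.0Δ_oct = 0.0 × 18700 = 0 cm⁻¹.
High-spin has no excess pairs, so no pairing correction applies.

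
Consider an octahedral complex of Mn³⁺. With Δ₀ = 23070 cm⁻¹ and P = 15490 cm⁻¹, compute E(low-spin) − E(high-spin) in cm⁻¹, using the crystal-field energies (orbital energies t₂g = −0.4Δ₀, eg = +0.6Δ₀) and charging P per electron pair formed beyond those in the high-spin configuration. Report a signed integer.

-7580

Mn is in group 7, so Mn³⁺ is d⁴ (7 − 3 = 4).
High-spin d⁴ fills as t₂g³ eg¹ with CFSE 3(−0.4) + 1(+0.6) = -0.6Δ₀ = -13842 cm⁻¹.
Low-spin: t₂g⁴ eg⁰, orbital CFSE = -1.6Δ₀ = -36912 cm⁻¹; plus 1 excess pair × P = +15490 cm⁻¹; total -21422 cm⁻¹.
The difference is -21422 − (-13842) = -7580 cm⁻¹, so low-spin lies lower.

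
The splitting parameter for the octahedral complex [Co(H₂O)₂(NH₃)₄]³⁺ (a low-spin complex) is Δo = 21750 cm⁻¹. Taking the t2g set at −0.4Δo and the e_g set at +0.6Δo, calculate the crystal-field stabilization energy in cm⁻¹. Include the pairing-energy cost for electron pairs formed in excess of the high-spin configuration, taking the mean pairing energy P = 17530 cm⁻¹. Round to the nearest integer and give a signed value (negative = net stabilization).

-17140

Ligand charges: 2×(+0) from H₂O and 4×(+0) from NH₃ sum to +0; with overall charge +3, Co is +3.
Co sits in group 9; removing 3 electrons leaves Co³⁺ with 9 − 3 = 6 d electrons.
The d⁶ electrons fill as t2g^6 e_g^0.
Orbital CFSE = 6(-0.4) + 0(0.6) = -2.4Δo = -2.4 × 21750 = -52200 cm⁻¹.
Pairing penalty: 3 pairs vs 1 in the high-spin reference → 2 extra × P = 35060 cm⁻¹.
Net CFSE = -52200 + 35060 = -17140 cm⁻¹.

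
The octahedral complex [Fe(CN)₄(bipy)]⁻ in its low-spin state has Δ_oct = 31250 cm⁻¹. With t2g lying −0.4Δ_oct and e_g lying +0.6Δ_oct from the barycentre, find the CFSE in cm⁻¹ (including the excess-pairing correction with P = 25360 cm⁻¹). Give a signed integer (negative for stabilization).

Ligand charges: 4×(-1) from CN⁻ and 1×(+0) from bipy sum to -4; with overall charge -1, Fe is +3.
Fe³⁺: group 8, so d-count = 8 − 3 = 5.
Configuration: t2g^5 e_g^0.
The orbital stabilization is -2.0Δ_oct = -2.0 × 31250 = -62500 cm⁻¹.
High-spin d⁵ would be t2g^3 e_g^2 with 0 pairs; low-spin has 2, so 2 excess pairs cost +2P = +50720 cm⁻¹.
Overall CFSE = -62500 + 50720 = -11780 cm⁻¹.

-11780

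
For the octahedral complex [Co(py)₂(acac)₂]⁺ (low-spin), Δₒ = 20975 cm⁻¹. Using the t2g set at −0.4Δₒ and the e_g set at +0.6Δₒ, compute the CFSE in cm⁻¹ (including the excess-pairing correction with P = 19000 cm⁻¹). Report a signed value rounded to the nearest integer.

-12340

Ligand charges: 2×(+0) from py and 2×(-1) from acac⁻ sum to -2; with overall charge +1, Co is +3.
Co sits in group 9; removing 3 electrons leaves Co³⁺ with 9 − 3 = 6 d electrons.
Electron filling gives t2g^6 e_g^0.
Orbital CFSE = 6(-0.4) + 0(0.6) = -2.4Δₒ = -2.4 × 20975 = -50340 cm⁻¹.
Pairing penalty: 3 pairs vs 1 in the high-spin reference → 2 extra × P = 38000 cm⁻¹.
Net CFSE = -50340 + 38000 = -12340 cm⁻¹.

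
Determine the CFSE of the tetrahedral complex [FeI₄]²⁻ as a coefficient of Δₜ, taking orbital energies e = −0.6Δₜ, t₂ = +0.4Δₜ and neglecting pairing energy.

-0.6 Δₜ

Each I⁻ contributes -1; 4 × (-1) = -4. With overall charge -2, Fe is in the +2 oxidation state.
Fe is in group 8, so Fe²⁺ is d⁶ (8 − 2 = 6).
With tetrahedral geometry the complex is necessarily high-spin.
Configuration: e³ t₂³.
CFSE = 3(-0.6Δₜ) + 3(0.4Δₜ) = -1.8Δₜ + 1.2Δₜ = -0.6Δₜ.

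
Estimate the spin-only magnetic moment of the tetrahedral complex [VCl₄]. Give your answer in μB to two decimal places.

1.73 μB

Each Cl⁻ contributes -1; 4 × (-1) = -4. With overall charge +0, V is in the +4 oxidation state.
V sits in group 5; removing 4 electrons leaves V⁴⁺ with 5 − 4 = 1 d electrons.
Tetrahedral splitting is small, so the complex is high-spin.
Configuration: e^1 t2^0 → 1 unpaired electron.
μ(spin-only) = √[1(1+2)] = √3 ≈ 1.73 μB.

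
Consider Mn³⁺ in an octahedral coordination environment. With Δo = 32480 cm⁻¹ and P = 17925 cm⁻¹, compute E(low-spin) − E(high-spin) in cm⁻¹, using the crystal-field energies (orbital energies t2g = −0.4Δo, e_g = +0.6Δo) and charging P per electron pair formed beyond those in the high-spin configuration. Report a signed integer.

-14555

Mn sits in group 7; removing 3 electrons leaves Mn³⁺ with 7 − 3 = 4 d electrons.
High-spin: t2g^3 e_g^1, CFSE = -0.6Δo = -19488 cm⁻¹.
Low-spin: t2g^4 e_g^0, orbital CFSE = -1.6Δo = -51968 cm⁻¹; plus 1 excess pair × P = +17925 cm⁻¹; total -34043 cm⁻¹.
E(LS) − E(HS) = -34043 − (-19488) = -14555 cm⁻¹.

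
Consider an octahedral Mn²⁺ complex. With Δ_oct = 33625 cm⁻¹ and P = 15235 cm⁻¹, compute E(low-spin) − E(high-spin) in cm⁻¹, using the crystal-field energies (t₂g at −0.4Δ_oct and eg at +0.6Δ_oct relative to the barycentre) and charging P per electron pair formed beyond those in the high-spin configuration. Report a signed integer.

Mn is in group 7, so Mn²⁺ is d⁵ (7 − 2 = 5).
High-spin d⁵ fills as t₂g³ eg² with CFSE 3(−0.4) + 2(+0.6) = 0.0Δ_oct = 0 cm⁻¹.
Low-spin: t₂g⁵ eg⁰, orbital CFSE = -2.0Δ_oct = -67250 cm⁻¹; plus 2 excess pairs × P = +30470 cm⁻¹; total -36780 cm⁻¹.
Thus E(LS) − E(HS) = -36780 cm⁻¹.

-36780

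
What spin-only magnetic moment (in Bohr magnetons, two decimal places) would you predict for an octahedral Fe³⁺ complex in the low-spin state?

1.73 Bohr magnetons

Fe is in group 8, so Fe³⁺ is d⁵ (8 − 3 = 5).
Configuration: t₂g⁵ eg⁰ → 1 unpaired electron.
μ(spin-only) = √[1(1+2)] = √3 ≈ 1.73 Bohr magnetons.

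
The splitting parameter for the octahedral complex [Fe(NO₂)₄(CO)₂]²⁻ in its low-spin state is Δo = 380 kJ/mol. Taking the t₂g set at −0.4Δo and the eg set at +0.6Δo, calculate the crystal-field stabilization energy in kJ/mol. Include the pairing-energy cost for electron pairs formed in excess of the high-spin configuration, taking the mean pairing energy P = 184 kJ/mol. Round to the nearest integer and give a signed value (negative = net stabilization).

-544

Ligand charges: 4×(-1) from NO₂⁻ and 2×(+0) from CO sum to -4; with overall charge -2, Fe is +2.
Fe sits in group 8; removing 2 electrons leaves Fe²⁺ with 8 − 2 = 6 d electrons.
Configuration: t₂g⁶ eg⁰.
Orbital CFSE = 6(-0.4) + 0(0.6) = -2.4Δo = -2.4 × 380 = -912 kJ/mol.
High-spin d⁶ would be t₂g⁴ eg² with 1 pair; low-spin has 3, so 2 excess pairs cost +2P = +368 kJ/mol.
Combining: -912 + 368 = -544 kJ/mol.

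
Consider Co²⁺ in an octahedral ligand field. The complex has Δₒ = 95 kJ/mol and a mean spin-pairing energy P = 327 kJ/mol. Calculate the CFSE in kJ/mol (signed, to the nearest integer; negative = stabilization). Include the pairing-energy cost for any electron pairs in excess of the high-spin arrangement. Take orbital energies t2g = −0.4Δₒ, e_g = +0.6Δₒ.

-76

Co is in group 9, so Co²⁺ is d⁷ (9 − 2 = 7).
Δₒ < P, so pairing is avoided: the ground state is high-spin.
Filling d⁷ accordingly: t2g^5 e_g^2.
Orbital CFSE = -0.8Δₒ = -0.8 × 95 = -76 kJ/mol.
High-spin has no excess pairs, so no pairing correction applies.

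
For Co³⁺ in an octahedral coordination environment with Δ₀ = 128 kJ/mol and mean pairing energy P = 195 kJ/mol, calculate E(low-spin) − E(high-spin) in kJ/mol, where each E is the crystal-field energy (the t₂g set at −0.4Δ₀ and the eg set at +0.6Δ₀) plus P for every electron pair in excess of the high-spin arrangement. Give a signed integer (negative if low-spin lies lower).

Co sits in group 9; removing 3 electrons leaves Co³⁺ with 9 − 3 = 6 d electrons.
In the high-spin limit (t₂g⁴ eg²) the orbital term is -0.4Δ₀ = -51 kJ/mol, with no excess pairing.
Low-spin: t₂g⁶ eg⁰, orbital CFSE = -2.4Δ₀ = -307 kJ/mol; plus 2 excess pairs × P = +390 kJ/mol; total 83 kJ/mol.
E(LS) − E(HS) = 83 − (-51) = 134 kJ/mol.

134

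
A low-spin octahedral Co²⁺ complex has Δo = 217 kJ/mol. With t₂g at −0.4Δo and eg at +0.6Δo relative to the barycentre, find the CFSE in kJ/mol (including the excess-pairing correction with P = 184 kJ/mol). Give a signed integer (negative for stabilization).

Co sits in group 9; removing 2 electrons leaves Co²⁺ with 9 − 2 = 7 d electrons.
Electron filling gives t₂g⁶ eg¹.
The orbital stabilization is -1.8Δo = -1.8 × 217 = -391 kJ/mol.
High-spin d⁷ would be t₂g⁵ eg² with 2 pairs; low-spin has 3, so 1 excess pair costs +1P = +184 kJ/mol.
Net CFSE = -391 + 184 = -207 kJ/mol.

-207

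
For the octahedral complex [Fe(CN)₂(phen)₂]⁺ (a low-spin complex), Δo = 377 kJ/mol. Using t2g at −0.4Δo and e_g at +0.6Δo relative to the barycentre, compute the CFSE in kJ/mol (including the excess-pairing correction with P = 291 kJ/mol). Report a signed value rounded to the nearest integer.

-172

Ligand charges: 2×(-1) from CN⁻ and 2×(+0) from phen sum to -2; with overall charge +1, Fe is +3.
Fe³⁺: group 8, so d-count = 8 − 3 = 5.
The d⁵ electrons fill as t2g^5 e_g^0.
CFSE(orbital) = 5×(-0.4Δo) + 0×(0.6Δo) = -2.0Δo; with Δo = 377 kJ/mol that is -754 kJ/mol.
High-spin d⁵ would be t2g^3 e_g^2 with 0 pairs; low-spin has 2, so 2 excess pairs cost +2P = +582 kJ/mol.
Overall CFSE = -754 + 582 = -172 kJ/mol.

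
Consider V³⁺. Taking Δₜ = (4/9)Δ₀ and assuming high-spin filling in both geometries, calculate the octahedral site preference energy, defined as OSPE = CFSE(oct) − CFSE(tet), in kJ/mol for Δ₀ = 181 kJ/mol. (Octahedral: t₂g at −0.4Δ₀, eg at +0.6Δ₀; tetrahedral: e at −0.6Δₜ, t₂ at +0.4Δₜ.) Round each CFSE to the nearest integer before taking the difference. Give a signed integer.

-48

V is in group 5, so V³⁺ is d² (5 − 3 = 2).
Octahedral (high-spin): t2g^2 e_g^0, CFSE = 2(−0.4) + 0(+0.6) = -0.8Δ₀ = -0.8 × 181 = -145 kJ/mol.
In a tetrahedral site the filling is e^2 t2^0: CFSE(tet) = -1.2Δₜ = -1.2 × (4/9)(181) = -97 kJ/mol.
OSPE = CFSE(oct) − CFSE(tet) = -145 − (-97) = -48 kJ/mol.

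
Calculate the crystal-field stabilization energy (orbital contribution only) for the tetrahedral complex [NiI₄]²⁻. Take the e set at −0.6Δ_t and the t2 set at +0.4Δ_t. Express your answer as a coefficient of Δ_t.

Each I⁻ contributes -1; 4 × (-1) = -4. With overall charge -2, Ni is in the +2 oxidation state.
Ni is in group 10, so Ni²⁺ is d⁸ (10 − 2 = 8).
Tetrahedral fields are weak (Δₜ ≈ 4/9 Δₒ), so electrons fill high-spin.
Configuration: e^4 t2^4.
CFSE = 4(-0.6Δ_t) + 4(0.4Δ_t) = -2.4Δ_t + 1.6Δ_t = -0.8Δ_t.

-0.8 Δ_t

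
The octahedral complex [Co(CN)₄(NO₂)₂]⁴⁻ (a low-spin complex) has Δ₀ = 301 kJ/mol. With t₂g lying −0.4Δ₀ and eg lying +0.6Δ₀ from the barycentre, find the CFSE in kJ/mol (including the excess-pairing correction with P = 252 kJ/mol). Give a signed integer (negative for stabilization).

-290

Ligand charges: 4×(-1) from CN⁻ and 2×(-1) from NO₂⁻ sum to -6; with overall charge -4, Co is +2.
Co sits in group 9; removing 2 electrons leaves Co²⁺ with 9 − 2 = 7 d electrons.
Configuration: t₂g⁶ eg¹.
Orbital CFSE = 6(-0.4) + 1(0.6) = -1.8Δ₀ = -1.8 × 301 = -542 kJ/mol.
Relative to high-spin t₂g⁵ eg² (2 paired), the low-spin configuration has 1 additional pair, contributing +1 × 252 = +252 kJ/mol.
Combining: -542 + 252 = -290 kJ/mol.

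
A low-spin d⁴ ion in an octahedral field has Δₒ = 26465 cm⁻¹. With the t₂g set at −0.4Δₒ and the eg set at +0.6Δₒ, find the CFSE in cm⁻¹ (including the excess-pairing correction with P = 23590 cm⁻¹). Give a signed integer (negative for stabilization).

The d⁴ electrons fill as t₂g⁴ eg⁰.
The orbital stabilization is -1.6Δₒ = -1.6 × 26465 = -42344 cm⁻¹.
High-spin d⁴ would be t₂g³ eg¹ with 0 pairs; low-spin has 1, so 1 excess pair costs +1P = +23590 cm⁻¹.
Combining: -42344 + 23590 = -18754 cm⁻¹.

-18754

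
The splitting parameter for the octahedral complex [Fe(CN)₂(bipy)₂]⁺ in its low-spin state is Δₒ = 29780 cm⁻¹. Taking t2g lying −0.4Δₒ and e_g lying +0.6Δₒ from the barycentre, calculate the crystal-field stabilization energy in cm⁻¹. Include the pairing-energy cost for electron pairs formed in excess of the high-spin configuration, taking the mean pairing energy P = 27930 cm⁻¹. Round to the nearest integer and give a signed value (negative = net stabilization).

-3700

Ligand charges: 2×(-1) from CN⁻ and 2×(+0) from bipy sum to -2; with overall charge +1, Fe is +3.
Fe is in group 8, so Fe³⁺ is d⁵ (8 − 3 = 5).
The d⁵ electrons fill as t2g^5 e_g^0.
The orbital stabilization is -2.0Δₒ = -2.0 × 29780 = -59560 cm⁻¹.
High-spin d⁵ would be t2g^3 e_g^2 with 0 pairs; low-spin has 2, so 2 excess pairs cost +2P = +55860 cm⁻¹.
Net CFSE = -59560 + 55860 = -3700 cm⁻¹.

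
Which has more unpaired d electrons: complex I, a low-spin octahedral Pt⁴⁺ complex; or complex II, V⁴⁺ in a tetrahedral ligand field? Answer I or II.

II

I: Pt is in group 10, so Pt⁴⁺ is d⁶ (10 − 4 = 6); t₂g⁶ eg⁰ → 0 unpaired.
II: V sits in group 5; removing 4 electrons leaves V⁴⁺ with 5 − 4 = 1 d electrons; Tetrahedral splitting is small, so the complex is high-spin; e^1 t2^0 → 1 unpaired.
So II has more unpaired electrons.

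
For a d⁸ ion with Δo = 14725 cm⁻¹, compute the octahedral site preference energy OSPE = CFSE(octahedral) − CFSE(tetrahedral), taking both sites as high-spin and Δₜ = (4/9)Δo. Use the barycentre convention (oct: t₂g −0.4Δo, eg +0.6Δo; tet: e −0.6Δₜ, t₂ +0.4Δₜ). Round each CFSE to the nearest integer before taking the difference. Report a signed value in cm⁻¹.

-12434

In an octahedral site d⁸ (HS) is t₂g⁶ eg², giving CFSE(oct) = -1.2Δo = -17670 cm⁻¹.
In a tetrahedral site the filling is e⁴ t₂⁴: CFSE(tet) = -0.8Δₜ = -0.8 × (4/9)(14725) = -5236 cm⁻¹.
OSPE = CFSE(oct) − CFSE(tet) = -17670 − (-5236) = -12434 cm⁻¹.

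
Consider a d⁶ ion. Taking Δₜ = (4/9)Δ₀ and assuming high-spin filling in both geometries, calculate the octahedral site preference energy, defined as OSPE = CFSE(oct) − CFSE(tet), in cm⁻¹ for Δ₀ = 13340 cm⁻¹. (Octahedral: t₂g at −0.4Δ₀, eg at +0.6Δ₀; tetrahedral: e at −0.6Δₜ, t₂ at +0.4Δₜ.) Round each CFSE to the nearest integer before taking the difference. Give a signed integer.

-1779

In an octahedral site d⁶ (HS) is t₂g⁴ eg², giving CFSE(oct) = -0.4Δ₀ = -5336 cm⁻¹.
In a tetrahedral site the filling is e³ t₂³: CFSE(tet) = -0.6Δₜ = -0.6 × (4/9)(13340) = -3557 cm⁻¹.
Subtracting, OSPE = -5336 − (-3557) = -1779 cm⁻¹.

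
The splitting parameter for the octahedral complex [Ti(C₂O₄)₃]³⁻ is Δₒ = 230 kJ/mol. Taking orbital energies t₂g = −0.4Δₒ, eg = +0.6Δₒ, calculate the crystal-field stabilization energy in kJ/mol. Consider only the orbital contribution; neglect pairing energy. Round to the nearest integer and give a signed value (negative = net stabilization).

-92

Each C₂O₄²⁻ contributes -2; 3 × (-2) = -6. With overall charge -3, Ti is in the +3 oxidation state.
Ti³⁺: group 4, so d-count = 4 − 3 = 1.
For octahedral d¹ the high- and low-spin configurations coincide.
The d¹ electrons fill as t₂g¹ eg⁰.
The orbital stabilization is -0.4Δₒ = -0.4 × 230 = -92 kJ/mol.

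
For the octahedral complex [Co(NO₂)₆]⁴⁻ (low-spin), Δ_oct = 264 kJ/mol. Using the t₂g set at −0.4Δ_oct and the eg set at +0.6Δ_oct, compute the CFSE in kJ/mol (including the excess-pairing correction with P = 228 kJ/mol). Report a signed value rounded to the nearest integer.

-247

Each NO₂⁻ contributes -1; 6 × (-1) = -6. With overall charge -4, Co is in the +2 oxidation state.
Co sits in group 9; removing 2 electrons leaves Co²⁺ with 9 − 2 = 7 d electrons.
Configuration: t₂g⁶ eg¹.
The orbital stabilization is -1.8Δ_oct = -1.8 × 264 = -475 kJ/mol.
Pairing penalty: 3 pairs vs 2 in the high-spin reference → 1 extra × P = 228 kJ/mol.
Combining: -475 + 228 = -247 kJ/mol.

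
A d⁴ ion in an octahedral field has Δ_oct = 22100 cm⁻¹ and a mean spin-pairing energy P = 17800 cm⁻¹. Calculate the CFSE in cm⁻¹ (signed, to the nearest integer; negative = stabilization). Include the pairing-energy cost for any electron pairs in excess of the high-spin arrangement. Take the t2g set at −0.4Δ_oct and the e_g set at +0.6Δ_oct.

-17560

Here Δ_oct > P (22100 > 17800), so the low-spin state is favoured.
Configuration: t2g^4 e_g^0.
Orbital CFSE = -1.6Δ_oct = -1.6 × 22100 = -35360 cm⁻¹.
Excess pairs vs high-spin: 1 − 0 = 1; pairing cost = +17800 cm⁻¹.
Net CFSE = -35360 + 17800 = -17560 cm⁻¹.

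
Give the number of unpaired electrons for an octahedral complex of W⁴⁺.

W⁴⁺: group 6, so d-count = 6 − 4 = 2.
Configuration: t2g^2 e_g^0, giving 2 unpaired electrons.

2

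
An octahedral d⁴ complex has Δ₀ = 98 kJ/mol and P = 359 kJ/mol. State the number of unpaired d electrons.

With Δ₀ < P the complex is high-spin.
Configuration: t₂g³ eg¹.
Unpaired electrons: 4.

4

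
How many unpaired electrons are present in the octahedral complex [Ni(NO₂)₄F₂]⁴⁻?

2

Ligand charges: 4×(-1) from NO₂⁻ and 2×(-1) from F⁻ sum to -6; with overall charge -4, Ni is +2.
Ni is in group 10, so Ni²⁺ is d⁸ (10 − 2 = 8).
Configuration: t2g^6 e_g^2, giving 2 unpaired electrons.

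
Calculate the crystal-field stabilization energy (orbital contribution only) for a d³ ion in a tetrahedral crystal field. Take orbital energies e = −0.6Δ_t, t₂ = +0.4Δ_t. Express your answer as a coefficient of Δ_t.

With tetrahedral geometry the complex is necessarily high-spin.
Configuration: e² t₂¹.
CFSE = 2(-0.6Δ_t) + 1(0.4Δ_t) = -1.2Δ_t + 0.4Δ_t = -0.8Δ_t.

-0.8 Δ_t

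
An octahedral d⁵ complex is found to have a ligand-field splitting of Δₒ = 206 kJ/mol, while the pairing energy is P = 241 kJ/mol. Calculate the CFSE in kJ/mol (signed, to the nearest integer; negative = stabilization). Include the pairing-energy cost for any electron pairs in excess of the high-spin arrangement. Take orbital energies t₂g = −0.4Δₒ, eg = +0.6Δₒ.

With Δₒ < P the complex is high-spin.
That gives t₂g³ eg².
Orbital CFSE = 0.0Δₒ = 0.0 × 206 = 0 kJ/mol.
High-spin has no excess pairs, so no pairing correction applies.

0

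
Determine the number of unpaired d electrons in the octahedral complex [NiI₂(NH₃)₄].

2

Ligand charges: 2×(-1) from I⁻ and 4×(+0) from NH₃ sum to -2; with overall charge +0, Ni is +2.
Ni²⁺: group 10, so d-count = 10 − 2 = 8.
Configuration: t2g^6 e_g^2, giving 2 unpaired electrons.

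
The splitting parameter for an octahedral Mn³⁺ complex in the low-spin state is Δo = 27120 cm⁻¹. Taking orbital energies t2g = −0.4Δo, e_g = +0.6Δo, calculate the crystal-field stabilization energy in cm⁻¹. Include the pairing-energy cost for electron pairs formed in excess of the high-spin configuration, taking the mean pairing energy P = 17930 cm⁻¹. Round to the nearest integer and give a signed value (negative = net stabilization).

-25462

Mn³⁺: group 7, so d-count = 7 − 3 = 4.
Electron filling gives t2g^4 e_g^0.
Orbital CFSE = 4(-0.4) + 0(0.6) = -1.6Δo = -1.6 × 27120 = -43392 cm⁻¹.
Relative to high-spin t2g^3 e_g^1 (0 paired), the low-spin configuration has 1 additional pair, contributing +1 × 17930 = +17930 cm⁻¹.
Net CFSE = -43392 + 17930 = -25462 cm⁻¹.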